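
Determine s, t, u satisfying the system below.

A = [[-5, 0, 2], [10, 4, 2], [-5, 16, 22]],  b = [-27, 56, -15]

(5, 2, -1)

Forward elimination on [A|b]:
R2 <- R2 - (-2)*R1:  [ 0  4  6  2 ]
R3 <- R3 - (1)*R1:  [  0  16  20  12 ]
R3 <- R3 - (4)*R2:  [  0   0  -4   4 ]
Row echelon form:
[ -5  0   2  |  -27 ]
[  0  4   6  |    2 ]
[  0  0  -4  |    4 ]
Back-substitution:
u = (4) / -4 = -1
t = (2 - (6)*(-1)) / 4 = 2
s = (-27 - (2)*(-1)) / -5 = 5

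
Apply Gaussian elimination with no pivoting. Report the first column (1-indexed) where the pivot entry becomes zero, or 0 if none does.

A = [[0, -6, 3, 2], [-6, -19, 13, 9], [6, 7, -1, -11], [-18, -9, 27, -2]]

first zero-pivot column = 1

Naive forward elimination:
Pivot entry (1,1) is zero but row 2 has -6 in column 1 -> naive elimination stops; a row interchange (e.g. R1 <-> R2) would be required here.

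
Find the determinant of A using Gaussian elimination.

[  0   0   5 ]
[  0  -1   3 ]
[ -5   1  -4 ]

Forward elimination:
R1 <-> R3   (pivot in column 1 was zero)
[ -5   1  -4 ]
[  0  -1   3 ]
[  0   0   5 ]
Upper-triangular form:
[ -5   1  -4 ]
[  0  -1   3 ]
[  0   0   5 ]
det(A) = (-1)^1 * (-5) * (-1) * (5) = -25  (1 row swap -> sign -1)

det(A) = -25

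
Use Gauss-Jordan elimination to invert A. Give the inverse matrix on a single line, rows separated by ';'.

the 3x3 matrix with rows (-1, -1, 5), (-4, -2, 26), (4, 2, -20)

Gauss-Jordan on [A | I]:
R1 <- (1/-1)*R1:  [  1   1  -5  |  -1   0   0 ]
R2 <- R2 - (-4)*R1:  [  0   2   6  |  -4   1   0 ]
R3 <- R3 - (4)*R1:  [  0  -2   0  |   4   0   1 ]
R2 <- (1/2)*R2:  [   0    1    3  |   -2  1/2    0 ]
R1 <- R1 - (1)*R2:  [    1     0    -8  |     1  -1/2     0 ]
R3 <- R3 - (-2)*R2:  [ 0  0  6  |  0  1  1 ]
R3 <- (1/6)*R3:  [   0    0    1  |    0  1/6  1/6 ]
R1 <- R1 - (-8)*R3:  [   1    0    0  |    1  5/6  4/3 ]
R2 <- R2 - (3)*R3:  [    0     1     0  |    -2     0  -1/2 ]
Right block of [I | A^{-1}] is the inverse:
[  1  5/6   4/3 ]
[ -2    0  -1/2 ]
[  0  1/6   1/6 ]

inverse = [1 5/6 4/3; -2 0 -1/2; 0 1/6 1/6]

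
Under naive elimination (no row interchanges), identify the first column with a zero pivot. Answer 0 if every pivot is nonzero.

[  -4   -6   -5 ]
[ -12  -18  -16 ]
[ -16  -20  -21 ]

Naive forward elimination:
R2 <- R2 - (3)*R1:  [  0   0  -1 ]
R3 <- R3 - (4)*R1:  [  0   4  -1 ]
Matrix at this point:
[ -4  -6  -5 ]
[  0   0  -1 ]
[  0   4  -1 ]
Pivot entry (2,2) is zero but row 3 has 4 in column 2 -> naive elimination stops; a row interchange (e.g. R2 <-> R3) would be required here.

first zero-pivot column = 2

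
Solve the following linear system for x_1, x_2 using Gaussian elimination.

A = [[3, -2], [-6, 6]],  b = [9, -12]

Forward elimination on [A|b]:
R2 <- R2 - (-2)*R1:  [ 0  2  6 ]
Row echelon form:
[ 3  -2  |  9 ]
[ 0   2  |  6 ]
Back-substitution:
x_2 = (6) / 2 = 3
x_1 = (9 - (-2)*(3)) / 3 = 5

(5, 3)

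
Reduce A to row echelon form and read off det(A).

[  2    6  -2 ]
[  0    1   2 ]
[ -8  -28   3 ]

Forward elimination:
R3 <- R3 - (-4)*R1:  [  0  -4  -5 ]
R3 <- R3 - (-4)*R2:  [ 0  0  3 ]
Upper-triangular form:
[ 2  6  -2 ]
[ 0  1   2 ]
[ 0  0   3 ]
det(A) = (-1)^0 * (2) * (1) * (3) = 6  (0 row swaps -> sign +1)

det(A) = 6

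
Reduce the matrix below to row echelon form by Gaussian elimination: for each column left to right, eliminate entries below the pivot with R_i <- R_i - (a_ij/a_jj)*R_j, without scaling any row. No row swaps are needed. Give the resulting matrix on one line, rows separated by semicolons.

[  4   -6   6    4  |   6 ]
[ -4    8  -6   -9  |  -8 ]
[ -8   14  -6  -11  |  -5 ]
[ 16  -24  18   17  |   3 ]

Forward elimination:
R2 <- R2 - (-1)*R1:  [  0   2   0  -5  -2 ]
R3 <- R3 - (-2)*R1:  [  0   2   6  -3   7 ]
R4 <- R4 - (4)*R1:  [   0    0   -6    1  -21 ]
R3 <- R3 - (1)*R2:  [ 0  0  6  2  9 ]
R4 <- R4 - (-1)*R3:  [   0    0    0    3  -12 ]
Row echelon form:
[ 4  -6  6   4  |    6 ]
[ 0   2  0  -5  |   -2 ]
[ 0   0  6   2  |    9 ]
[ 0   0  0   3  |  -12 ]

REF = [4 -6 6 4 6; 0 2 0 -5 -2; 0 0 6 2 9; 0 0 0 3 -12]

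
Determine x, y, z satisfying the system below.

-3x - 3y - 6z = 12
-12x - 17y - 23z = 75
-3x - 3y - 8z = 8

Forward elimination on [A|b]:
R2 <- R2 - (4)*R1:  [  0  -5   1  27 ]
R3 <- R3 - (1)*R1:  [  0   0  -2  -4 ]
Row echelon form:
[ -3  -3  -6  |  12 ]
[  0  -5   1  |  27 ]
[  0   0  -2  |  -4 ]
Back-substitution:
z = (-4) / -2 = 2
y = (27 - (1)*(2)) / -5 = -5
x = (12 - (-3)*(-5) - (-6)*(2)) / -3 = -3

(-3, -5, 2)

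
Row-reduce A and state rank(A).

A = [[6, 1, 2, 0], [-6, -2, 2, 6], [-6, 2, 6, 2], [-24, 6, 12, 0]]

rank(A) = 3

Row reduction:
R2 <- R2 - (-1)*R1:  [  0  -1   4   6 ]
R3 <- R3 - (-1)*R1:  [ 0  3  8  2 ]
R4 <- R4 - (-4)*R1:  [  0  10  20   0 ]
R3 <- R3 - (-3)*R2:  [  0   0  20  20 ]
R4 <- R4 - (-10)*R2:  [  0   0  60  60 ]
R4 <- R4 - (3)*R3:  [ 0  0  0  0 ]
Row echelon form:
[ 6   1   2   0 ]
[ 0  -1   4   6 ]
[ 0   0  20  20 ]
[ 0   0   0   0 ]
Nonzero rows / pivot columns: 3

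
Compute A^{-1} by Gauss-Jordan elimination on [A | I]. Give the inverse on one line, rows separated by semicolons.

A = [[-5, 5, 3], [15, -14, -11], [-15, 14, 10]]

Gauss-Jordan on [A | I]:
R1 <- (1/-5)*R1:  [    1    -1  -3/5  |  -1/5     0     0 ]
R2 <- R2 - (15)*R1:  [  0   1  -2  |   3   1   0 ]
R3 <- R3 - (-15)*R1:  [  0  -1   1  |  -3   0   1 ]
R1 <- R1 - (-1)*R2:  [     1      0  -13/5  |   14/5      1      0 ]
R3 <- R3 - (-1)*R2:  [  0   0  -1  |   0   1   1 ]
R3 <- (1/-1)*R3:  [  0   0   1  |   0  -1  -1 ]
R1 <- R1 - (-13/5)*R3:  [     1      0      0  |   14/5   -8/5  -13/5 ]
R2 <- R2 - (-2)*R3:  [  0   1   0  |   3  -1  -2 ]
Right block of [I | A^{-1}] is the inverse:
[ 14/5  -8/5  -13/5 ]
[    3    -1     -2 ]
[    0    -1     -1 ]

inverse = [14/5 -8/5 -13/5; 3 -1 -2; 0 -1 -1]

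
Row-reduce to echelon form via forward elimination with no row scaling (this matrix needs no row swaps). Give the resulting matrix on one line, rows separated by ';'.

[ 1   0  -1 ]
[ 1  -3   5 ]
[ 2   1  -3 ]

Forward elimination:
R2 <- R2 - (1)*R1:  [  0  -3   6 ]
R3 <- R3 - (2)*R1:  [  0   1  -1 ]
R3 <- R3 - (-1/3)*R2:  [ 0  0  1 ]
Row echelon form:
[ 1   0  -1 ]
[ 0  -3   6 ]
[ 0   0   1 ]

REF = [1 0 -1; 0 -3 6; 0 0 1]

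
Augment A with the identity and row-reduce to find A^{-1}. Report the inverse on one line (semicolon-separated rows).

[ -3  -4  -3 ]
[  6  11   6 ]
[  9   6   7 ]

Gauss-Jordan on [A | I]:
R1 <- (1/-3)*R1:  [    1   4/3     1  |  -1/3     0     0 ]
R2 <- R2 - (6)*R1:  [ 0  3  0  |  2  1  0 ]
R3 <- R3 - (9)*R1:  [  0  -6  -2  |   3   0   1 ]
R2 <- (1/3)*R2:  [   0    1    0  |  2/3  1/3    0 ]
R1 <- R1 - (4/3)*R2:  [     1      0      1  |  -11/9   -4/9      0 ]
R3 <- R3 - (-6)*R2:  [  0   0  -2  |   7   2   1 ]
R3 <- (1/-2)*R3:  [    0     0     1  |  -7/2    -1  -1/2 ]
R1 <- R1 - (1)*R3:  [     1      0      0  |  41/18    5/9    1/2 ]
Right block of [I | A^{-1}] is the inverse:
[ 41/18  5/9   1/2 ]
[   2/3  1/3     0 ]
[  -7/2   -1  -1/2 ]

inverse = [41/18 5/9 1/2; 2/3 1/3 0; -7/2 -1 -1/2]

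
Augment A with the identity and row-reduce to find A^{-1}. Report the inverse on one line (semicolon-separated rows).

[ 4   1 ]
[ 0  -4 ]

inverse = [1/4 1/16; 0 -1/4]

Gauss-Jordan on [A | I]:
R1 <- (1/4)*R1:  [   1  1/4  |  1/4    0 ]
R2 <- (1/-4)*R2:  [    0     1  |     0  -1/4 ]
R1 <- R1 - (1/4)*R2:  [    1     0  |   1/4  1/16 ]
Right block of [I | A^{-1}] is the inverse:
[ 1/4  1/16 ]
[   0  -1/4 ]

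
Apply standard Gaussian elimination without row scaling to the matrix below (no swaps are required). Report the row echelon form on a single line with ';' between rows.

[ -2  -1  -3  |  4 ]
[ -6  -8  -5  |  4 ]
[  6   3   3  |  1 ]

Forward elimination:
R2 <- R2 - (3)*R1:  [  0  -5   4  -8 ]
R3 <- R3 - (-3)*R1:  [  0   0  -6  13 ]
Row echelon form:
[ -2  -1  -3  |   4 ]
[  0  -5   4  |  -8 ]
[  0   0  -6  |  13 ]

REF = [-2 -1 -3 4; 0 -5 4 -8; 0 0 -6 13]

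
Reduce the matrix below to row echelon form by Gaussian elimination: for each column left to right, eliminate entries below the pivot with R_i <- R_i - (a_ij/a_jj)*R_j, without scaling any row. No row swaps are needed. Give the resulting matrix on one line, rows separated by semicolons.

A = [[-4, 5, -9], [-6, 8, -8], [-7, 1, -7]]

REF = [-4 5 -9; 0 1/2 11/2; 0 0 94]

Forward elimination:
R2 <- R2 - (3/2)*R1:  [    0   1/2  11/2 ]
R3 <- R3 - (7/4)*R1:  [     0  -31/4   35/4 ]
R3 <- R3 - (-31/2)*R2:  [  0   0  94 ]
Row echelon form:
[ -4    5    -9 ]
[  0  1/2  11/2 ]
[  0    0    94 ]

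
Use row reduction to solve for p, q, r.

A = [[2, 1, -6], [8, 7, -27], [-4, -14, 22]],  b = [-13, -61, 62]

(-5, -3, 0)

Forward elimination on [A|b]:
R2 <- R2 - (4)*R1:  [  0   3  -3  -9 ]
R3 <- R3 - (-2)*R1:  [   0  -12   10   36 ]
R3 <- R3 - (-4)*R2:  [  0   0  -2   0 ]
Row echelon form:
[ 2  1  -6  |  -13 ]
[ 0  3  -3  |   -9 ]
[ 0  0  -2  |    0 ]
Back-substitution:
r = (0) / -2 = 0
q = (-9 - (-3)*(0)) / 3 = -3
p = (-13 - (1)*(-3) - (-6)*(0)) / 2 = -5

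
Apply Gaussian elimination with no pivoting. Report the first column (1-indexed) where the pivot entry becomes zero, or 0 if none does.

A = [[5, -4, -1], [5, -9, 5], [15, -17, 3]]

Naive forward elimination:
R2 <- R2 - (1)*R1:  [  0  -5   6 ]
R3 <- R3 - (3)*R1:  [  0  -5   6 ]
R3 <- R3 - (1)*R2:  [ 0  0  0 ]
Matrix at this point:
[ 5  -4  -1 ]
[ 0  -5   6 ]
[ 0   0   0 ]
Pivot entry (3,3) in the last row is zero and there are no rows below to swap with -> zero pivot in column 3 (A is singular).

first zero-pivot column = 3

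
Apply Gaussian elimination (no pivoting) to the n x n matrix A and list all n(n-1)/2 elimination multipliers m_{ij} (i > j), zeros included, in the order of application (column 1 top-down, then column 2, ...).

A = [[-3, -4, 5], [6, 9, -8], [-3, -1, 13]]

multipliers: -2, 1, 3

Forward elimination:
R2 <- R2 - (-2)*R1:  [ 0  1  2 ]
R3 <- R3 - (1)*R1:  [ 0  3  8 ]
R3 <- R3 - (3)*R2:  [ 0  0  2 ]
Multipliers (in order of application): m_{21} = -2, m_{31} = 1, m_{32} = 3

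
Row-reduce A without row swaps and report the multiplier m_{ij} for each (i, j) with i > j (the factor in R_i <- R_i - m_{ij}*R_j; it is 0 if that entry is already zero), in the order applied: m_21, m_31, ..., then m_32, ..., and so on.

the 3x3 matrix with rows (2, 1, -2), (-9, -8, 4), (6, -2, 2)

Forward elimination:
R2 <- R2 - (-9/2)*R1:  [    0  -7/2    -5 ]
R3 <- R3 - (3)*R1:  [  0  -5   8 ]
R3 <- R3 - (10/7)*R2:  [     0      0  106/7 ]
Multipliers (in order of application): m_{21} = -9/2, m_{31} = 3, m_{32} = 10/7

multipliers: -9/2, 3, 10/7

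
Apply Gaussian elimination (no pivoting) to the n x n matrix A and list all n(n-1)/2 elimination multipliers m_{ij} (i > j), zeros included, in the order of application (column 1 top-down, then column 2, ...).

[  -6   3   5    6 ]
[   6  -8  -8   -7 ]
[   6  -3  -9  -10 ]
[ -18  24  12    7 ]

Forward elimination:
R2 <- R2 - (-1)*R1:  [  0  -5  -3  -1 ]
R3 <- R3 - (-1)*R1:  [  0   0  -4  -4 ]
R4 <- R4 - (3)*R1:  [   0   15   -3  -11 ]
R3: entry in column 2 is already 0 -> m_{32} = 0 (no row operation needed)
R4 <- R4 - (-3)*R2:  [   0    0  -12  -14 ]
R4 <- R4 - (3)*R3:  [  0   0   0  -2 ]
Multipliers (in order of application): m_{21} = -1, m_{31} = -1, m_{41} = 3, m_{32} = 0, m_{42} = -3, m_{43} = 3

multipliers: -1, -1, 3, 0, -3, 3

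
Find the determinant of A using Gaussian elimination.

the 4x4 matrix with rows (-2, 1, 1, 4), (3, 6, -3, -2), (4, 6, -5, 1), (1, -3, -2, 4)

det(A) = 12

Forward elimination:
R2 <- R2 - (-3/2)*R1:  [    0  15/2  -3/2     4 ]
R3 <- R3 - (-2)*R1:  [  0   8  -3   9 ]
R4 <- R4 - (-1/2)*R1:  [    0  -5/2  -3/2     6 ]
R3 <- R3 - (16/15)*R2:  [     0      0   -7/5  71/15 ]
R4 <- R4 - (-1/3)*R2:  [    0     0    -2  22/3 ]
R4 <- R4 - (10/7)*R3:  [   0    0    0  4/7 ]
Upper-triangular form:
[ -2     1     1      4 ]
[  0  15/2  -3/2      4 ]
[  0     0  -7/5  71/15 ]
[  0     0     0    4/7 ]
det(A) = (-1)^0 * (-2) * (15/2) * (-7/5) * (4/7) = 12  (0 row swaps -> sign +1)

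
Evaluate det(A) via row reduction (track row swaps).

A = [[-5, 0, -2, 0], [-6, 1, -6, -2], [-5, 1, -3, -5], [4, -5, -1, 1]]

Forward elimination:
R2 <- R2 - (6/5)*R1:  [     0      1  -18/5     -2 ]
R3 <- R3 - (1)*R1:  [  0   1  -1  -5 ]
R4 <- R4 - (-4/5)*R1:  [     0     -5  -13/5      1 ]
R3 <- R3 - (1)*R2:  [    0     0  13/5    -3 ]
R4 <- R4 - (-5)*R2:  [      0       0  -103/5      -9 ]
R4 <- R4 - (-103/13)*R3:  [       0        0        0  -426/13 ]
Upper-triangular form:
[ -5  0     -2        0 ]
[  0  1  -18/5       -2 ]
[  0  0   13/5       -3 ]
[  0  0      0  -426/13 ]
det(A) = (-1)^0 * (-5) * (1) * (13/5) * (-426/13) = 426  (0 row swaps -> sign +1)

det(A) = 426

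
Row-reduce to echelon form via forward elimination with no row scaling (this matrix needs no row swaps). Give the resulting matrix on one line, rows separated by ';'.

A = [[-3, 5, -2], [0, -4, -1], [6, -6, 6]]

Forward elimination:
R3 <- R3 - (-2)*R1:  [ 0  4  2 ]
R3 <- R3 - (-1)*R2:  [ 0  0  1 ]
Row echelon form:
[ -3   5  -2 ]
[  0  -4  -1 ]
[  0   0   1 ]

REF = [-3 5 -2; 0 -4 -1; 0 0 1]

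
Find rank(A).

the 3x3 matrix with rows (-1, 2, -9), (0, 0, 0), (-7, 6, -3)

Row reduction:
R3 <- R3 - (7)*R1:  [  0  -8  60 ]
R2 <-> R3   (pivot in column 2 was zero)
[ -1   2  -9 ]
[  0  -8  60 ]
[  0   0   0 ]
Row echelon form:
[ -1   2  -9 ]
[  0  -8  60 ]
[  0   0   0 ]
Nonzero rows / pivot columns: 2

rank(A) = 2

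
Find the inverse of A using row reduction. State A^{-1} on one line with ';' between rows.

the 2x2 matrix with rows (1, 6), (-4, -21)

inverse = [-7 -2; 4/3 1/3]

Gauss-Jordan on [A | I]:
R2 <- R2 - (-4)*R1:  [ 0  3  |  4  1 ]
R2 <- (1/3)*R2:  [   0    1  |  4/3  1/3 ]
R1 <- R1 - (6)*R2:  [  1   0  |  -7  -2 ]
Right block of [I | A^{-1}] is the inverse:
[  -7   -2 ]
[ 4/3  1/3 ]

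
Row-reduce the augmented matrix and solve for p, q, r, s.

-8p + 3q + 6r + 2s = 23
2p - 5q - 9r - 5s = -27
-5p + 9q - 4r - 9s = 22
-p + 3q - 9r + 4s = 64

Forward elimination on [A|b]:
R2 <- R2 - (-1/4)*R1:  [     0  -17/4  -15/2   -9/2  -85/4 ]
R3 <- R3 - (5/8)*R1:  [     0   57/8  -31/4  -41/4   61/8 ]
R4 <- R4 - (1/8)*R1:  [     0   21/8  -39/4   15/4  489/8 ]
R3 <- R3 - (-57/34)*R2:  [       0        0  -691/34  -605/34      -28 ]
R4 <- R4 - (-21/34)*R2:  [       0        0  -489/34    33/34       48 ]
R4 <- R4 - (489/691)*R3:  [         0          0          0   9372/691  46860/691 ]
Row echelon form:
[ -8      3        6         2  |         23 ]
[  0  -17/4    -15/2      -9/2  |      -85/4 ]
[  0      0  -691/34   -605/34  |        -28 ]
[  0      0        0  9372/691  |  46860/691 ]
Back-substitution:
s = (46860/691) / (9372/691) = 5
r = (-28 - (-605/34)*(5)) / (-691/34) = -3
q = (-85/4 - (-15/2)*(-3) - (-9/2)*(5)) / (-17/4) = 5
p = (23 - (3)*(5) - (6)*(-3) - (2)*(5)) / -8 = -2

(-2, 5, -3, 5)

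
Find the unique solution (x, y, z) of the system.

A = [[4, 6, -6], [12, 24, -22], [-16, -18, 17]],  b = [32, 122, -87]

(-1, 1, -5)

Forward elimination on [A|b]:
R2 <- R2 - (3)*R1:  [  0   6  -4  26 ]
R3 <- R3 - (-4)*R1:  [  0   6  -7  41 ]
R3 <- R3 - (1)*R2:  [  0   0  -3  15 ]
Row echelon form:
[ 4  6  -6  |  32 ]
[ 0  6  -4  |  26 ]
[ 0  0  -3  |  15 ]
Back-substitution:
z = (15) / -3 = -5
y = (26 - (-4)*(-5)) / 6 = 1
x = (32 - (6)*(1) - (-6)*(-5)) / 4 = -1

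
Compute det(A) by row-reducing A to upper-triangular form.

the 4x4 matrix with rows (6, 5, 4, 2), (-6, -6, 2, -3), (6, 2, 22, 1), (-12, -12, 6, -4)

Forward elimination:
R2 <- R2 - (-1)*R1:  [  0  -1   6  -1 ]
R3 <- R3 - (1)*R1:  [  0  -3  18  -1 ]
R4 <- R4 - (-2)*R1:  [  0  -2  14   0 ]
R3 <- R3 - (3)*R2:  [ 0  0  0  2 ]
R4 <- R4 - (2)*R2:  [ 0  0  2  2 ]
R3 <-> R4   (pivot in column 3 was zero)
[ 6   5  4   2 ]
[ 0  -1  6  -1 ]
[ 0   0  2   2 ]
[ 0   0  0   2 ]
Upper-triangular form:
[ 6   5  4   2 ]
[ 0  -1  6  -1 ]
[ 0   0  2   2 ]
[ 0   0  0   2 ]
det(A) = (-1)^1 * (6) * (-1) * (2) * (2) = 24  (1 row swap -> sign -1)

det(A) = 24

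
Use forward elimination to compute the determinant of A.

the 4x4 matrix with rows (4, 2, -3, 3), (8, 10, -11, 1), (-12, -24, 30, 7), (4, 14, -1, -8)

det(A) = -432

Forward elimination:
R2 <- R2 - (2)*R1:  [  0   6  -5  -5 ]
R3 <- R3 - (-3)*R1:  [   0  -18   21   16 ]
R4 <- R4 - (1)*R1:  [   0   12    2  -11 ]
R3 <- R3 - (-3)*R2:  [ 0  0  6  1 ]
R4 <- R4 - (2)*R2:  [  0   0  12  -1 ]
R4 <- R4 - (2)*R3:  [  0   0   0  -3 ]
Upper-triangular form:
[ 4  2  -3   3 ]
[ 0  6  -5  -5 ]
[ 0  0   6   1 ]
[ 0  0   0  -3 ]
det(A) = (-1)^0 * (4) * (6) * (6) * (-3) = -432  (0 row swaps -> sign +1)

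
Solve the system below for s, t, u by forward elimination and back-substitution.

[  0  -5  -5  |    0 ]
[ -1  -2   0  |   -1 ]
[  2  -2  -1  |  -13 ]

(-5, 3, -3)

Forward elimination on [A|b]:
R1 <-> R2   (pivot in column 1 was zero)
[ -1  -2   0   -1 ]
[  0  -5  -5    0 ]
[  2  -2  -1  -13 ]
R3 <- R3 - (-2)*R1:  [   0   -6   -1  -15 ]
R3 <- R3 - (6/5)*R2:  [   0    0    5  -15 ]
Row echelon form:
[ -1  -2   0  |   -1 ]
[  0  -5  -5  |    0 ]
[  0   0   5  |  -15 ]
Back-substitution:
u = (-15) / 5 = -3
t = (0 - (-5)*(-3)) / -5 = 3
s = (-1 - (-2)*(3)) / -1 = -5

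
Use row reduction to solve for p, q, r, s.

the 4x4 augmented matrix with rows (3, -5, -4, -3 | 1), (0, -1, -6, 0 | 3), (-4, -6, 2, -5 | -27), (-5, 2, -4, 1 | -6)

Forward elimination on [A|b]:
R3 <- R3 - (-4/3)*R1:  [     0  -38/3  -10/3     -9  -77/3 ]
R4 <- R4 - (-5/3)*R1:  [     0  -19/3  -32/3     -4  -13/3 ]
R3 <- R3 - (38/3)*R2:  [      0       0   218/3      -9  -191/3 ]
R4 <- R4 - (19/3)*R2:  [     0      0   82/3     -4  -70/3 ]
R4 <- R4 - (41/109)*R3:  [       0        0        0  -67/109   67/109 ]
Row echelon form:
[ 3  -5     -4       -3  |       1 ]
[ 0  -1     -6        0  |       3 ]
[ 0   0  218/3       -9  |  -191/3 ]
[ 0   0      0  -67/109  |  67/109 ]
Back-substitution:
s = (67/109) / (-67/109) = -1
r = (-191/3 - (-9)*(-1)) / (218/3) = -1
q = (3 - (-6)*(-1)) / -1 = 3
p = (1 - (-5)*(3) - (-4)*(-1) - (-3)*(-1)) / 3 = 3

(3, 3, -1, -1)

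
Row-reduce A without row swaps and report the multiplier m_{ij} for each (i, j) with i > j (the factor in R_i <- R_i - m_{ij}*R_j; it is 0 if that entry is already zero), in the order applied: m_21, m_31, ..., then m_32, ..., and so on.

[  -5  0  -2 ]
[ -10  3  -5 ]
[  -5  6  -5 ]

Forward elimination:
R2 <- R2 - (2)*R1:  [  0   3  -1 ]
R3 <- R3 - (1)*R1:  [  0   6  -3 ]
R3 <- R3 - (2)*R2:  [  0   0  -1 ]
Multipliers (in order of application): m_{21} = 2, m_{31} = 1, m_{32} = 2

multipliers: 2, 1, 2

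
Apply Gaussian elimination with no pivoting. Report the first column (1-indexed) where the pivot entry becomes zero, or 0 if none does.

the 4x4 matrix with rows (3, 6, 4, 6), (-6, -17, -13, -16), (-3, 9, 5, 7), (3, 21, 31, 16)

first zero-pivot column = 4

Naive forward elimination:
R2 <- R2 - (-2)*R1:  [  0  -5  -5  -4 ]
R3 <- R3 - (-1)*R1:  [  0  15   9  13 ]
R4 <- R4 - (1)*R1:  [  0  15  27  10 ]
R3 <- R3 - (-3)*R2:  [  0   0  -6   1 ]
R4 <- R4 - (-3)*R2:  [  0   0  12  -2 ]
R4 <- R4 - (-2)*R3:  [ 0  0  0  0 ]
Matrix at this point:
[ 3   6   4   6 ]
[ 0  -5  -5  -4 ]
[ 0   0  -6   1 ]
[ 0   0   0   0 ]
Pivot entry (4,4) in the last row is zero and there are no rows below to swap with -> zero pivot in column 4 (A is singular).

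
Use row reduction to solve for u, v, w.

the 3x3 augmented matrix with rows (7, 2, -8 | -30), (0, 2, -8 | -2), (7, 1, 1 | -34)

Forward elimination on [A|b]:
R3 <- R3 - (1)*R1:  [  0  -1   9  -4 ]
R3 <- R3 - (-1/2)*R2:  [  0   0   5  -5 ]
Row echelon form:
[ 7  2  -8  |  -30 ]
[ 0  2  -8  |   -2 ]
[ 0  0   5  |   -5 ]
Back-substitution:
w = (-5) / 5 = -1
v = (-2 - (-8)*(-1)) / 2 = -5
u = (-30 - (2)*(-5) - (-8)*(-1)) / 7 = -4

(-4, -5, -1)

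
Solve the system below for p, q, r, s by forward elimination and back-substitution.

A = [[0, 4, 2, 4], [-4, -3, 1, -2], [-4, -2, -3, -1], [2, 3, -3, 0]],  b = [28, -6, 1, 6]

(-3, 4, 0, 3)

Forward elimination on [A|b]:
R1 <-> R2   (pivot in column 1 was zero)
[ -4  -3   1  -2  -6 ]
[  0   4   2   4  28 ]
[ -4  -2  -3  -1   1 ]
[  2   3  -3   0   6 ]
R3 <- R3 - (1)*R1:  [  0   1  -4   1   7 ]
R4 <- R4 - (-1/2)*R1:  [    0   3/2  -5/2    -1     3 ]
R3 <- R3 - (1/4)*R2:  [    0     0  -9/2     0     0 ]
R4 <- R4 - (3/8)*R2:  [     0      0  -13/4   -5/2  -15/2 ]
R4 <- R4 - (13/18)*R3:  [     0      0      0   -5/2  -15/2 ]
Row echelon form:
[ -4  -3     1    -2  |     -6 ]
[  0   4     2     4  |     28 ]
[  0   0  -9/2     0  |      0 ]
[  0   0     0  -5/2  |  -15/2 ]
Back-substitution:
s = (-15/2) / (-5/2) = 3
r = (0) / (-9/2) = 0
q = (28 - (2)*(0) - (4)*(3)) / 4 = 4
p = (-6 - (-3)*(4) - (1)*(0) - (-2)*(3)) / -4 = -3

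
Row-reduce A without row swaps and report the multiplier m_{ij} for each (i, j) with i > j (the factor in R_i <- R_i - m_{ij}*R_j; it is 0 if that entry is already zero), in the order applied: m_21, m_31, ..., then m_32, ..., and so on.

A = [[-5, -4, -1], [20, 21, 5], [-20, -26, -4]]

Forward elimination:
R2 <- R2 - (-4)*R1:  [ 0  5  1 ]
R3 <- R3 - (4)*R1:  [   0  -10    0 ]
R3 <- R3 - (-2)*R2:  [ 0  0  2 ]
Multipliers (in order of application): m_{21} = -4, m_{31} = 4, m_{32} = -2

multipliers: -4, 4, -2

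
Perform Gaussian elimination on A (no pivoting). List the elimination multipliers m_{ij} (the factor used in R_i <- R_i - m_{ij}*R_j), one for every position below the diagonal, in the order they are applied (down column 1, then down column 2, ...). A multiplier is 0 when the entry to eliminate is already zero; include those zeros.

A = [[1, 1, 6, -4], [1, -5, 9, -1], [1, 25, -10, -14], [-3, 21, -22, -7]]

multipliers: 1, 1, -3, -4, -4, -2

Forward elimination:
R2 <- R2 - (1)*R1:  [  0  -6   3   3 ]
R3 <- R3 - (1)*R1:  [   0   24  -16  -10 ]
R4 <- R4 - (-3)*R1:  [   0   24   -4  -19 ]
R3 <- R3 - (-4)*R2:  [  0   0  -4   2 ]
R4 <- R4 - (-4)*R2:  [  0   0   8  -7 ]
R4 <- R4 - (-2)*R3:  [  0   0   0  -3 ]
Multipliers (in order of application): m_{21} = 1, m_{31} = 1, m_{41} = -3, m_{32} = -4, m_{42} = -4, m_{43} = -2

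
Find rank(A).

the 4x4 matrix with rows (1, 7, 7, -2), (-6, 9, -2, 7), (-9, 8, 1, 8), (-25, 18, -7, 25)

Row reduction:
R2 <- R2 - (-6)*R1:  [  0  51  40  -5 ]
R3 <- R3 - (-9)*R1:  [   0   71   64  -10 ]
R4 <- R4 - (-25)*R1:  [   0  193  168  -25 ]
R3 <- R3 - (71/51)*R2:  [       0        0   424/51  -155/51 ]
R4 <- R4 - (193/51)*R2:  [       0        0   848/51  -310/51 ]
R4 <- R4 - (2)*R3:  [ 0  0  0  0 ]
Row echelon form:
[ 1   7       7       -2 ]
[ 0  51      40       -5 ]
[ 0   0  424/51  -155/51 ]
[ 0   0       0        0 ]
Nonzero rows / pivot columns: 3

rank(A) = 3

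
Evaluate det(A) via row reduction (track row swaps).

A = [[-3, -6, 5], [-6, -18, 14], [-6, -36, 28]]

Forward elimination:
R2 <- R2 - (2)*R1:  [  0  -6   4 ]
R3 <- R3 - (2)*R1:  [   0  -24   18 ]
R3 <- R3 - (4)*R2:  [ 0  0  2 ]
Upper-triangular form:
[ -3  -6  5 ]
[  0  -6  4 ]
[  0   0  2 ]
det(A) = (-1)^0 * (-3) * (-6) * (2) = 36  (0 row swaps -> sign +1)

det(A) = 36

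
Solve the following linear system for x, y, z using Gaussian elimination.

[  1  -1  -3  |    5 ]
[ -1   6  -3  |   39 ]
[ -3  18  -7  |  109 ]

(-3, 4, -4)

Forward elimination on [A|b]:
R2 <- R2 - (-1)*R1:  [  0   5  -6  44 ]
R3 <- R3 - (-3)*R1:  [   0   15  -16  124 ]
R3 <- R3 - (3)*R2:  [  0   0   2  -8 ]
Row echelon form:
[ 1  -1  -3  |   5 ]
[ 0   5  -6  |  44 ]
[ 0   0   2  |  -8 ]
Back-substitution:
z = (-8) / 2 = -4
y = (44 - (-6)*(-4)) / 5 = 4
x = (5 - (-1)*(4) - (-3)*(-4)) / 1 = -3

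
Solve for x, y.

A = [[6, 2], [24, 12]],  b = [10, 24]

Forward elimination on [A|b]:
R2 <- R2 - (4)*R1:  [   0    4  -16 ]
Row echelon form:
[ 6  2  |   10 ]
[ 0  4  |  -16 ]
Back-substitution:
y = (-16) / 4 = -4
x = (10 - (2)*(-4)) / 6 = 3

(3, -4)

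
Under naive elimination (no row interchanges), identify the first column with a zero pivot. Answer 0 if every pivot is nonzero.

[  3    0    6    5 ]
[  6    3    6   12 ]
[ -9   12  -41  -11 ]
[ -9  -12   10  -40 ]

first zero-pivot column = 0

Naive forward elimination:
R2 <- R2 - (2)*R1:  [  0   3  -6   2 ]
R3 <- R3 - (-3)*R1:  [   0   12  -23    4 ]
R4 <- R4 - (-3)*R1:  [   0  -12   28  -25 ]
R3 <- R3 - (4)*R2:  [  0   0   1  -4 ]
R4 <- R4 - (-4)*R2:  [   0    0    4  -17 ]
R4 <- R4 - (4)*R3:  [  0   0   0  -1 ]
All pivots nonzero; naive elimination completes without hitting a zero pivot.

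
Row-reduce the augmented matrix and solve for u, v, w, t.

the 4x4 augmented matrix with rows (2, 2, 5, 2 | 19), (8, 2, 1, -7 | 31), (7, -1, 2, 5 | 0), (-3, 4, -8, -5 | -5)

(1, 3, 3, -2)

Forward elimination on [A|b]:
R2 <- R2 - (4)*R1:  [   0   -6  -19  -15  -45 ]
R3 <- R3 - (7/2)*R1:  [      0      -8   -31/2      -2  -133/2 ]
R4 <- R4 - (-3/2)*R1:  [    0     7  -1/2    -2  47/2 ]
R3 <- R3 - (4/3)*R2:  [     0      0   59/6     18  -13/2 ]
R4 <- R4 - (-7/6)*R2:  [     0      0  -68/3  -39/2    -29 ]
R4 <- R4 - (-136/59)*R3:  [        0         0         0  2595/118  -2595/59 ]
Row echelon form:
[ 2   2     5         2  |        19 ]
[ 0  -6   -19       -15  |       -45 ]
[ 0   0  59/6        18  |     -13/2 ]
[ 0   0     0  2595/118  |  -2595/59 ]
Back-substitution:
t = (-2595/59) / (2595/118) = -2
w = (-13/2 - (18)*(-2)) / (59/6) = 3
v = (-45 - (-19)*(3) - (-15)*(-2)) / -6 = 3
u = (19 - (2)*(3) - (5)*(3) - (2)*(-2)) / 2 = 1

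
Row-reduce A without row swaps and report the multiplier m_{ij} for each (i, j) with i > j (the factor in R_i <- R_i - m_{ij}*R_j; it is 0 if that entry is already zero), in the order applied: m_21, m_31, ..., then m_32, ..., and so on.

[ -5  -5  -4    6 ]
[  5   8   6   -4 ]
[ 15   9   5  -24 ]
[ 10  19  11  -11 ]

multipliers: -1, -3, -2, -2, 3, 1

Forward elimination:
R2 <- R2 - (-1)*R1:  [ 0  3  2  2 ]
R3 <- R3 - (-3)*R1:  [  0  -6  -7  -6 ]
R4 <- R4 - (-2)*R1:  [ 0  9  3  1 ]
R3 <- R3 - (-2)*R2:  [  0   0  -3  -2 ]
R4 <- R4 - (3)*R2:  [  0   0  -3  -5 ]
R4 <- R4 - (1)*R3:  [  0   0   0  -3 ]
Multipliers (in order of application): m_{21} = -1, m_{31} = -3, m_{41} = -2, m_{32} = -2, m_{42} = 3, m_{43} = 1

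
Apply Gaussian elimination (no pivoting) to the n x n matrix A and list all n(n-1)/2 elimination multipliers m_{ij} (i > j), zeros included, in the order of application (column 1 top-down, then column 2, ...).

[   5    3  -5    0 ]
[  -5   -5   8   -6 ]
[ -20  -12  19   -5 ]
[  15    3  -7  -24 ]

multipliers: -1, -4, 3, 0, 3, 1

Forward elimination:
R2 <- R2 - (-1)*R1:  [  0  -2   3  -6 ]
R3 <- R3 - (-4)*R1:  [  0   0  -1  -5 ]
R4 <- R4 - (3)*R1:  [   0   -6    8  -24 ]
R3: entry in column 2 is already 0 -> m_{32} = 0 (no row operation needed)
R4 <- R4 - (3)*R2:  [  0   0  -1  -6 ]
R4 <- R4 - (1)*R3:  [  0   0   0  -1 ]
Multipliers (in order of application): m_{21} = -1, m_{31} = -4, m_{41} = 3, m_{32} = 0, m_{42} = 3, m_{43} = 1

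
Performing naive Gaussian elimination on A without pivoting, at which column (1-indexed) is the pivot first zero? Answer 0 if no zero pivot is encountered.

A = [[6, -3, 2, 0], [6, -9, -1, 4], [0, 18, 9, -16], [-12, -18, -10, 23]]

Naive forward elimination:
R2 <- R2 - (1)*R1:  [  0  -6  -3   4 ]
R4 <- R4 - (-2)*R1:  [   0  -24   -6   23 ]
R3 <- R3 - (-3)*R2:  [  0   0   0  -4 ]
R4 <- R4 - (4)*R2:  [ 0  0  6  7 ]
Matrix at this point:
[ 6  -3   2   0 ]
[ 0  -6  -3   4 ]
[ 0   0   0  -4 ]
[ 0   0   6   7 ]
Pivot entry (3,3) is zero but row 4 has 6 in column 3 -> naive elimination stops; a row interchange (e.g. R3 <-> R4) would be required here.

first zero-pivot column = 3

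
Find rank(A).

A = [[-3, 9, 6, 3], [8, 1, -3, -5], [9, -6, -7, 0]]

rank(A) = 3

Row reduction:
R2 <- R2 - (-8/3)*R1:  [  0  25  13   3 ]
R3 <- R3 - (-3)*R1:  [  0  21  11   9 ]
R3 <- R3 - (21/25)*R2:  [      0       0    2/25  162/25 ]
Row echelon form:
[ -3   9     6       3 ]
[  0  25    13       3 ]
[  0   0  2/25  162/25 ]
Nonzero rows / pivot columns: 3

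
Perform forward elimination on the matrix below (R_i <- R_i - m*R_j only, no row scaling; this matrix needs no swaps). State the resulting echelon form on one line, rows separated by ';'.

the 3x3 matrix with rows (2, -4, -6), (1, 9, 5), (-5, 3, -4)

REF = [2 -4 -6; 0 11 8; 0 0 -153/11]

Forward elimination:
R2 <- R2 - (1/2)*R1:  [  0  11   8 ]
R3 <- R3 - (-5/2)*R1:  [   0   -7  -19 ]
R3 <- R3 - (-7/11)*R2:  [       0        0  -153/11 ]
Row echelon form:
[ 2  -4       -6 ]
[ 0  11        8 ]
[ 0   0  -153/11 ]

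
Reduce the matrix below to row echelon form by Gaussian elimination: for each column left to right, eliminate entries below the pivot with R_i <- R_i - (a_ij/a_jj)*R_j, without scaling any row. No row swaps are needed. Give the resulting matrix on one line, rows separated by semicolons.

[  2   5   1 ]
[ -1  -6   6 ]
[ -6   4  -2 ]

REF = [2 5 1; 0 -7/2 13/2; 0 0 254/7]

Forward elimination:
R2 <- R2 - (-1/2)*R1:  [    0  -7/2  13/2 ]
R3 <- R3 - (-3)*R1:  [  0  19   1 ]
R3 <- R3 - (-38/7)*R2:  [     0      0  254/7 ]
Row echelon form:
[ 2     5      1 ]
[ 0  -7/2   13/2 ]
[ 0     0  254/7 ]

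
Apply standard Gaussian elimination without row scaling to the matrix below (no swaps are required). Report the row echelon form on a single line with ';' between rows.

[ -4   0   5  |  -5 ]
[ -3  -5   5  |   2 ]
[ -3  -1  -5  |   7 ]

Forward elimination:
R2 <- R2 - (3/4)*R1:  [    0    -5   5/4  23/4 ]
R3 <- R3 - (3/4)*R1:  [     0     -1  -35/4   43/4 ]
R3 <- R3 - (1/5)*R2:  [    0     0    -9  48/5 ]
Row echelon form:
[ -4   0    5  |    -5 ]
[  0  -5  5/4  |  23/4 ]
[  0   0   -9  |  48/5 ]

REF = [-4 0 5 -5; 0 -5 5/4 23/4; 0 0 -9 48/5]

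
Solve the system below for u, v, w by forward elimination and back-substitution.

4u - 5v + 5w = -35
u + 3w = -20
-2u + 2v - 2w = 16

Forward elimination on [A|b]:
R2 <- R2 - (1/4)*R1:  [     0    5/4    7/4  -45/4 ]
R3 <- R3 - (-1/2)*R1:  [    0  -1/2   1/2  -3/2 ]
R3 <- R3 - (-2/5)*R2:  [   0    0  6/5   -6 ]
Row echelon form:
[ 4   -5    5  |    -35 ]
[ 0  5/4  7/4  |  -45/4 ]
[ 0    0  6/5  |     -6 ]
Back-substitution:
w = (-6) / (6/5) = -5
v = (-45/4 - (7/4)*(-5)) / (5/4) = -2
u = (-35 - (-5)*(-2) - (5)*(-5)) / 4 = -5

(-5, -2, -5)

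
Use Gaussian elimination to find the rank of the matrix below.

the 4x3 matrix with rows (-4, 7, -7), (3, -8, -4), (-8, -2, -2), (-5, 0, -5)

rank(A) = 3

Row reduction:
R2 <- R2 - (-3/4)*R1:  [     0  -11/4  -37/4 ]
R3 <- R3 - (2)*R1:  [   0  -16   12 ]
R4 <- R4 - (5/4)*R1:  [     0  -35/4   15/4 ]
R3 <- R3 - (64/11)*R2:  [      0       0  724/11 ]
R4 <- R4 - (35/11)*R2:  [      0       0  365/11 ]
R4 <- R4 - (365/724)*R3:  [ 0  0  0 ]
Row echelon form:
[ -4      7      -7 ]
[  0  -11/4   -37/4 ]
[  0      0  724/11 ]
[  0      0       0 ]
Nonzero rows / pivot columns: 3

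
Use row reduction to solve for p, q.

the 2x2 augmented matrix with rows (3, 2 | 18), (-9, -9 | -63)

(4, 3)

Forward elimination on [A|b]:
R2 <- R2 - (-3)*R1:  [  0  -3  -9 ]
Row echelon form:
[ 3   2  |  18 ]
[ 0  -3  |  -9 ]
Back-substitution:
q = (-9) / -3 = 3
p = (18 - (2)*(3)) / 3 = 4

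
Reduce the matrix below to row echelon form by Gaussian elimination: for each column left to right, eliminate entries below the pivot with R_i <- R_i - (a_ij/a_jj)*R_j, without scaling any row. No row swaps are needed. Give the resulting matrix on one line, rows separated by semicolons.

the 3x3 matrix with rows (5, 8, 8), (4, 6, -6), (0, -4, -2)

REF = [5 8 8; 0 -2/5 -62/5; 0 0 122]

Forward elimination:
R2 <- R2 - (4/5)*R1:  [     0   -2/5  -62/5 ]
R3 <- R3 - (10)*R2:  [   0    0  122 ]
Row echelon form:
[ 5     8      8 ]
[ 0  -2/5  -62/5 ]
[ 0     0    122 ]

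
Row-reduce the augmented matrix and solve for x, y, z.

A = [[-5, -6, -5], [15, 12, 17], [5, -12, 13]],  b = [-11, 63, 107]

Forward elimination on [A|b]:
R2 <- R2 - (-3)*R1:  [  0  -6   2  30 ]
R3 <- R3 - (-1)*R1:  [   0  -18    8   96 ]
R3 <- R3 - (3)*R2:  [ 0  0  2  6 ]
Row echelon form:
[ -5  -6  -5  |  -11 ]
[  0  -6   2  |   30 ]
[  0   0   2  |    6 ]
Back-substitution:
z = (6) / 2 = 3
y = (30 - (2)*(3)) / -6 = -4
x = (-11 - (-6)*(-4) - (-5)*(3)) / -5 = 4

(4, -4, 3)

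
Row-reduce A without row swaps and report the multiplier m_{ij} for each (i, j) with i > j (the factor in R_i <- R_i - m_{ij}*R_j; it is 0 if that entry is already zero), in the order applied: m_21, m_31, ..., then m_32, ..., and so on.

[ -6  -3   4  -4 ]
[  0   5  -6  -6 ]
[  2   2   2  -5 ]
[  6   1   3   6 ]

Forward elimination:
R2: entry in column 1 is already 0 -> m_{21} = 0 (no row operation needed)
R3 <- R3 - (-1/3)*R1:  [     0      1   10/3  -19/3 ]
R4 <- R4 - (-1)*R1:  [  0  -2   7   2 ]
R3 <- R3 - (1/5)*R2:  [      0       0   68/15  -77/15 ]
R4 <- R4 - (-2/5)*R2:  [    0     0  23/5  -2/5 ]
R4 <- R4 - (69/68)*R3:  [      0       0       0  327/68 ]
Multipliers (in order of application): m_{21} = 0, m_{31} = -1/3, m_{41} = -1, m_{32} = 1/5, m_{42} = -2/5, m_{43} = 69/68

multipliers: 0, -1/3, -1, 1/5, -2/5, 69/68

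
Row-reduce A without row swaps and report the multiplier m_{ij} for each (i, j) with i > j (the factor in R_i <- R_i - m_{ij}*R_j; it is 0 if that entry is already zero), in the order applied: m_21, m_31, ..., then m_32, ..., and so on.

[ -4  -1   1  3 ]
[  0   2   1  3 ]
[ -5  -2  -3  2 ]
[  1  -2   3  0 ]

Forward elimination:
R2: entry in column 1 is already 0 -> m_{21} = 0 (no row operation needed)
R3 <- R3 - (5/4)*R1:  [     0   -3/4  -17/4   -7/4 ]
R4 <- R4 - (-1/4)*R1:  [    0  -9/4  13/4   3/4 ]
R3 <- R3 - (-3/8)*R2:  [     0      0  -31/8   -5/8 ]
R4 <- R4 - (-9/8)*R2:  [    0     0  35/8  33/8 ]
R4 <- R4 - (-35/31)*R3:  [      0       0       0  106/31 ]
Multipliers (in order of application): m_{21} = 0, m_{31} = 5/4, m_{41} = -1/4, m_{32} = -3/8, m_{42} = -9/8, m_{43} = -35/31

multipliers: 0, 5/4, -1/4, -3/8, -9/8, -35/31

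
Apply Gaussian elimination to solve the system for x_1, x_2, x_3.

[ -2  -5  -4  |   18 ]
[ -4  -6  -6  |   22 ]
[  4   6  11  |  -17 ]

(-1, -4, 1)

Forward elimination on [A|b]:
R2 <- R2 - (2)*R1:  [   0    4    2  -14 ]
R3 <- R3 - (-2)*R1:  [  0  -4   3  19 ]
R3 <- R3 - (-1)*R2:  [ 0  0  5  5 ]
Row echelon form:
[ -2  -5  -4  |   18 ]
[  0   4   2  |  -14 ]
[  0   0   5  |    5 ]
Back-substitution:
x_3 = (5) / 5 = 1
x_2 = (-14 - (2)*(1)) / 4 = -4
x_1 = (18 - (-5)*(-4) - (-4)*(1)) / -2 = -1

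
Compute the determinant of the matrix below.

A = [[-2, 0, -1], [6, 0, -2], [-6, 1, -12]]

det(A) = -10

Forward elimination:
R2 <- R2 - (-3)*R1:  [  0   0  -5 ]
R3 <- R3 - (3)*R1:  [  0   1  -9 ]
R2 <-> R3   (pivot in column 2 was zero)
[ -2  0  -1 ]
[  0  1  -9 ]
[  0  0  -5 ]
Upper-triangular form:
[ -2  0  -1 ]
[  0  1  -9 ]
[  0  0  -5 ]
det(A) = (-1)^1 * (-2) * (1) * (-5) = -10  (1 row swap -> sign -1)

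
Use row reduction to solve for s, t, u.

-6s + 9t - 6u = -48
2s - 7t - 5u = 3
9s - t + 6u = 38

(2, -2, 3)

Forward elimination on [A|b]:
R2 <- R2 - (-1/3)*R1:  [   0   -4   -7  -13 ]
R3 <- R3 - (-3/2)*R1:  [    0  25/2    -3   -34 ]
R3 <- R3 - (-25/8)*R2:  [      0       0  -199/8  -597/8 ]
Row echelon form:
[ -6   9      -6  |     -48 ]
[  0  -4      -7  |     -13 ]
[  0   0  -199/8  |  -597/8 ]
Back-substitution:
u = (-597/8) / (-199/8) = 3
t = (-13 - (-7)*(3)) / -4 = -2
s = (-48 - (9)*(-2) - (-6)*(3)) / -6 = 2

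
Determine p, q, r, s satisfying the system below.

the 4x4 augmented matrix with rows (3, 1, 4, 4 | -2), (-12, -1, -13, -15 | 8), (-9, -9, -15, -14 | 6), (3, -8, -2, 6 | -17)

Forward elimination on [A|b]:
R2 <- R2 - (-4)*R1:  [ 0  3  3  1  0 ]
R3 <- R3 - (-3)*R1:  [  0  -6  -3  -2   0 ]
R4 <- R4 - (1)*R1:  [   0   -9   -6    2  -15 ]
R3 <- R3 - (-2)*R2:  [ 0  0  3  0  0 ]
R4 <- R4 - (-3)*R2:  [   0    0    3    5  -15 ]
R4 <- R4 - (1)*R3:  [   0    0    0    5  -15 ]
Row echelon form:
[ 3  1  4  4  |   -2 ]
[ 0  3  3  1  |    0 ]
[ 0  0  3  0  |    0 ]
[ 0  0  0  5  |  -15 ]
Back-substitution:
s = (-15) / 5 = -3
r = (0) / 3 = 0
q = (0 - (3)*(0) - (1)*(-3)) / 3 = 1
p = (-2 - (1)*(1) - (4)*(0) - (4)*(-3)) / 3 = 3

(3, 1, 0, -3)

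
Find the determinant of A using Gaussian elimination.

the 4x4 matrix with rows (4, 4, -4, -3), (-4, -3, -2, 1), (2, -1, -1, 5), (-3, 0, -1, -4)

Forward elimination:
R2 <- R2 - (-1)*R1:  [  0   1  -6  -2 ]
R3 <- R3 - (1/2)*R1:  [    0    -3     1  13/2 ]
R4 <- R4 - (-3/4)*R1:  [     0      3     -4  -25/4 ]
R3 <- R3 - (-3)*R2:  [   0    0  -17  1/2 ]
R4 <- R4 - (3)*R2:  [    0     0    14  -1/4 ]
R4 <- R4 - (-14/17)*R3:  [     0      0      0  11/68 ]
Upper-triangular form:
[ 4  4   -4     -3 ]
[ 0  1   -6     -2 ]
[ 0  0  -17    1/2 ]
[ 0  0    0  11/68 ]
det(A) = (-1)^0 * (4) * (1) * (-17) * (11/68) = -11  (0 row swaps -> sign +1)

det(A) = -11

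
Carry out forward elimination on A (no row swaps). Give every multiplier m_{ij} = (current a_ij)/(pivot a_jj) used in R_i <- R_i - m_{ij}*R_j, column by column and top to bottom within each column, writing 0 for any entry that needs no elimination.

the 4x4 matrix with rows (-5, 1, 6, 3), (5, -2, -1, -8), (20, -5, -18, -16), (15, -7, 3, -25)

multipliers: -1, -4, -3, 1, 4, 1

Forward elimination:
R2 <- R2 - (-1)*R1:  [  0  -1   5  -5 ]
R3 <- R3 - (-4)*R1:  [  0  -1   6  -4 ]
R4 <- R4 - (-3)*R1:  [   0   -4   21  -16 ]
R3 <- R3 - (1)*R2:  [ 0  0  1  1 ]
R4 <- R4 - (4)*R2:  [ 0  0  1  4 ]
R4 <- R4 - (1)*R3:  [ 0  0  0  3 ]
Multipliers (in order of application): m_{21} = -1, m_{31} = -4, m_{41} = -3, m_{32} = 1, m_{42} = 4, m_{43} = 1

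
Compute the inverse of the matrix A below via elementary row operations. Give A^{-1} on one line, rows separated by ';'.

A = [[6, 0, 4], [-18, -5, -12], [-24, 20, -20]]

inverse = [17/6 2/3 1/6; -3/5 -1/5 0; -4 -1 -1/4]

Gauss-Jordan on [A | I]:
R1 <- (1/6)*R1:  [   1    0  2/3  |  1/6    0    0 ]
R2 <- R2 - (-18)*R1:  [  0  -5   0  |   3   1   0 ]
R3 <- R3 - (-24)*R1:  [  0  20  -4  |   4   0   1 ]
R2 <- (1/-5)*R2:  [    0     1     0  |  -3/5  -1/5     0 ]
R3 <- R3 - (20)*R2:  [  0   0  -4  |  16   4   1 ]
R3 <- (1/-4)*R3:  [    0     0     1  |    -4    -1  -1/4 ]
R1 <- R1 - (2/3)*R3:  [    1     0     0  |  17/6   2/3   1/6 ]
Right block of [I | A^{-1}] is the inverse:
[ 17/6   2/3   1/6 ]
[ -3/5  -1/5     0 ]
[   -4    -1  -1/4 ]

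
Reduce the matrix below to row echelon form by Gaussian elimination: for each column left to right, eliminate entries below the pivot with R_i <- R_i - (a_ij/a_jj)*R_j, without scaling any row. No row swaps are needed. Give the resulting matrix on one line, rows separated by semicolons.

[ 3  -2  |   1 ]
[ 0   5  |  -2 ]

REF = [3 -2 1; 0 5 -2]

Forward elimination:
Row echelon form:
[ 3  -2  |   1 ]
[ 0   5  |  -2 ]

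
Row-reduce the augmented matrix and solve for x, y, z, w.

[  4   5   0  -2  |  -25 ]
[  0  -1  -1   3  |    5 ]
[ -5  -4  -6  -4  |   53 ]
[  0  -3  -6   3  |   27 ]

Forward elimination on [A|b]:
R3 <- R3 - (-5/4)*R1:  [     0    9/4     -6  -13/2   87/4 ]
R3 <- R3 - (-9/4)*R2:  [     0      0  -33/4    1/4     33 ]
R4 <- R4 - (3)*R2:  [  0   0  -3  -6  12 ]
R4 <- R4 - (4/11)*R3:  [      0       0       0  -67/11       0 ]
Row echelon form:
[ 4   5      0      -2  |  -25 ]
[ 0  -1     -1       3  |    5 ]
[ 0   0  -33/4     1/4  |   33 ]
[ 0   0      0  -67/11  |    0 ]
Back-substitution:
w = (0) / (-67/11) = 0
z = (33 - (1/4)*(0)) / (-33/4) = -4
y = (5 - (-1)*(-4) - (3)*(0)) / -1 = -1
x = (-25 - (5)*(-1) - (-2)*(0)) / 4 = -5

(-5, -1, -4, 0)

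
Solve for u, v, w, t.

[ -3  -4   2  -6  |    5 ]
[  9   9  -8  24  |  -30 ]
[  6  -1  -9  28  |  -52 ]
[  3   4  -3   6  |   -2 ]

(1, 1, -3, -3)

Forward elimination on [A|b]:
R2 <- R2 - (-3)*R1:  [   0   -3   -2    6  -15 ]
R3 <- R3 - (-2)*R1:  [   0   -9   -5   16  -42 ]
R4 <- R4 - (-1)*R1:  [  0   0  -1   0   3 ]
R3 <- R3 - (3)*R2:  [  0   0   1  -2   3 ]
R4 <- R4 - (-1)*R3:  [  0   0   0  -2   6 ]
Row echelon form:
[ -3  -4   2  -6  |    5 ]
[  0  -3  -2   6  |  -15 ]
[  0   0   1  -2  |    3 ]
[  0   0   0  -2  |    6 ]
Back-substitution:
t = (6) / -2 = -3
w = (3 - (-2)*(-3)) / 1 = -3
v = (-15 - (-2)*(-3) - (6)*(-3)) / -3 = 1
u = (5 - (-4)*(1) - (2)*(-3) - (-6)*(-3)) / -3 = 1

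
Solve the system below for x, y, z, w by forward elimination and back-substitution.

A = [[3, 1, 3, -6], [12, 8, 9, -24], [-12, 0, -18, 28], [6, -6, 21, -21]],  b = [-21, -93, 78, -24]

(-4, 0, 3, 3)

Forward elimination on [A|b]:
R2 <- R2 - (4)*R1:  [  0   4  -3   0  -9 ]
R3 <- R3 - (-4)*R1:  [  0   4  -6   4  -6 ]
R4 <- R4 - (2)*R1:  [  0  -8  15  -9  18 ]
R3 <- R3 - (1)*R2:  [  0   0  -3   4   3 ]
R4 <- R4 - (-2)*R2:  [  0   0   9  -9   0 ]
R4 <- R4 - (-3)*R3:  [ 0  0  0  3  9 ]
Row echelon form:
[ 3  1   3  -6  |  -21 ]
[ 0  4  -3   0  |   -9 ]
[ 0  0  -3   4  |    3 ]
[ 0  0   0   3  |    9 ]
Back-substitution:
w = (9) / 3 = 3
z = (3 - (4)*(3)) / -3 = 3
y = (-9 - (-3)*(3)) / 4 = 0
x = (-21 - (1)*(0) - (3)*(3) - (-6)*(3)) / 3 = -4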